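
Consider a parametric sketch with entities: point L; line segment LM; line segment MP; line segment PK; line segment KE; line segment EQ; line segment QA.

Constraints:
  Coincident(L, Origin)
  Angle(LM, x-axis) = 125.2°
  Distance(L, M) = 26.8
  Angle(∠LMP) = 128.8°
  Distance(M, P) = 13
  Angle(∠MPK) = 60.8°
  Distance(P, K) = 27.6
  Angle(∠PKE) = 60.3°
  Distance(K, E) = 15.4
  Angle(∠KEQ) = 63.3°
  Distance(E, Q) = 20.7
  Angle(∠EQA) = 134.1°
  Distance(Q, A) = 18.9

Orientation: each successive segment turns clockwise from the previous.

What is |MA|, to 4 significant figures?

34.24

∠KEQ = 63.3° gives EQ at 78.40° from the x-axis; with |EQ| = 20.7, Q = (-3.123, 31.08). ∠EQA = 134.1° gives QA at 32.50° from the x-axis; with |QA| = 18.9, A = (12.82, 41.23). Then |MA| = |A − M| = 34.24.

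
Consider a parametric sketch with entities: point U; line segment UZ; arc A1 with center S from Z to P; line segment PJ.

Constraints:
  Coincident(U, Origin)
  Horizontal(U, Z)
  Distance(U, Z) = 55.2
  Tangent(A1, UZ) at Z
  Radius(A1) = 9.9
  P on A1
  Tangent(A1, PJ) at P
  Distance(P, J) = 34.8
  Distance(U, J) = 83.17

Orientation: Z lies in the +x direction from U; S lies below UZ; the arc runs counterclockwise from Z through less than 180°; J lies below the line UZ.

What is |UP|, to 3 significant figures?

50.8

U is at the origin; U and Z share the same y with |UZ| = 55.2 and Z on the +x side, so Z = (55.2, 0.00). The tangent condition forces SZ to be normal to UZ, so S = Z + (0, -9.9) = (55.2, -9.90). Since SP ⟂ PJ (tangency), |SJ| = √(9.9² + 34.8²) = 36.2 regardless of where P sits on A1. So J lies on both circle(U, 83.17) and circle(S, 36.2); the below-UZ intersection is J = (71.7, -42.1). P is the foot of the tangent from J: P = (48.0, -16.7).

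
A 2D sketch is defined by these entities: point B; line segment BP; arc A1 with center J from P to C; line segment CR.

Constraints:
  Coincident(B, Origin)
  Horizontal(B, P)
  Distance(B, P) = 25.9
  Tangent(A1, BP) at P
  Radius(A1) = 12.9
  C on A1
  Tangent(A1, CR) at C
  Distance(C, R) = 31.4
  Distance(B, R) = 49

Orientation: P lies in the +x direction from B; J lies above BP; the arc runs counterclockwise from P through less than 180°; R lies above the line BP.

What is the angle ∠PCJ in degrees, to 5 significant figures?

26.639°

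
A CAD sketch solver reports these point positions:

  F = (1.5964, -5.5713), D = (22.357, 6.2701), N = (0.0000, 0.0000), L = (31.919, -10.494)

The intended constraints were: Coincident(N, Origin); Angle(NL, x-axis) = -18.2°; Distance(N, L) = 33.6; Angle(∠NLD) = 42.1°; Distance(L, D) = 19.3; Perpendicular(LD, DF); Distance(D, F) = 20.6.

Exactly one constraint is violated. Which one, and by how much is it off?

Distance(D, F) = 20.6 — off by 3.30.

N = (0.00, 0.00) ✓; NL at -18.20° ✓; |NL| = 33.60 ✓; ∠NLD = 42.10° ✓; |LD| = 19.30 ✓; ∠(LD, DF) = 90.00° ✓; |DF| = 23.90 ✗.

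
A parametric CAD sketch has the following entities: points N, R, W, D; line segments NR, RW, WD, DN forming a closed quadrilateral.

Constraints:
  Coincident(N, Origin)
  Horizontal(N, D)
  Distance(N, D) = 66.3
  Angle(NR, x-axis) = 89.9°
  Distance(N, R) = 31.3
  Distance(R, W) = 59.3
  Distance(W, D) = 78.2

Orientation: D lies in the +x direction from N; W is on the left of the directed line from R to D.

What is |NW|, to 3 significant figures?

84.7

Checks: |RW| = 59.30 ✓; |WD| = 78.20 ✓.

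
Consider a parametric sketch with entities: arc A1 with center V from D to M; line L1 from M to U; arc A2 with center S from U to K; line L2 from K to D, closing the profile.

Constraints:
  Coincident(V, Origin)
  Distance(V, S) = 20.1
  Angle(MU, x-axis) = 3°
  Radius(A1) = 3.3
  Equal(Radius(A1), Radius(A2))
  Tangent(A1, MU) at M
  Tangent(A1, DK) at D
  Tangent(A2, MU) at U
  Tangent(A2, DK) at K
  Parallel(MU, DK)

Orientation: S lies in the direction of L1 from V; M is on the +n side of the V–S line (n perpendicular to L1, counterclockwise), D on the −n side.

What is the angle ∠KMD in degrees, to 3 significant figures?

71.8°

Tangency of A1 to both parallel lines with radius 3.3 puts M and D at V ± 3.3·n: M = (-0.173, 3.30), D = (0.173, -3.30). Equal radii place U and K the same way about S: U = S + 3.3·n = (19.9, 4.35), K = S − 3.3·n = (20.2, -2.24). Then cos ∠KMD = MK·MD / (|MK||MD|), giving 71.8°.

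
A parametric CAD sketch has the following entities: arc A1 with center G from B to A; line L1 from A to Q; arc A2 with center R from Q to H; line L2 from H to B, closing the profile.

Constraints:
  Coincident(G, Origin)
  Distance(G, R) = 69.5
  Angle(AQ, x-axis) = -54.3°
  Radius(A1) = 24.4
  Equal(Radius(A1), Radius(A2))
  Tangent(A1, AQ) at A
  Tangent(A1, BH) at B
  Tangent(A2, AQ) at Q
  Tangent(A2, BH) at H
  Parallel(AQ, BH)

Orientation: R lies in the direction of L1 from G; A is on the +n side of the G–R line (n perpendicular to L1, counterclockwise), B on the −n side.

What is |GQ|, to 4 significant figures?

73.66

Tangency of A1 to both parallel lines with radius 24.4 puts A and B at G ± 24.4·n: A = (19.81, 14.24), B = (-19.81, -14.24). Equal radii place Q and H the same way about R: Q = R + 24.4·n = (60.37, -42.20), H = R − 24.4·n = (20.74, -70.68). Then |GQ| = |Q − G| = 73.66.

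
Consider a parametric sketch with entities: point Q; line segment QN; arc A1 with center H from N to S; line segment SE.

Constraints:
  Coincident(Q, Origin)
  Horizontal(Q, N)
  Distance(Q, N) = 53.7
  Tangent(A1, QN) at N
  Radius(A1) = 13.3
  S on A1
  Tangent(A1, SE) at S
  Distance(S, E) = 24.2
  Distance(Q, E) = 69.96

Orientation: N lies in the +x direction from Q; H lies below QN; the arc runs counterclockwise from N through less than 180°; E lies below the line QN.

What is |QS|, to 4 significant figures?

47.73

Checks: |HS| = 13.30 ✓; ∠(HS, SE) = 90.00° ✓; |SE| = 24.20 ✓; |QE| = 69.96 ✓.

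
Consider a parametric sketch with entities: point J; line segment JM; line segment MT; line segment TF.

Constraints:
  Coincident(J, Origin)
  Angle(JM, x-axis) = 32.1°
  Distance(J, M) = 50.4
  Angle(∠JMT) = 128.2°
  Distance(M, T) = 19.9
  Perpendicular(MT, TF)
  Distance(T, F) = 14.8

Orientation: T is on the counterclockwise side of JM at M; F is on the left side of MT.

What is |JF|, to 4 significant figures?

56.77

J is at the origin; JM runs at 32.1° with length 50.4, so M = 50.4·(cos 32.1°, sin 32.1°) = (42.69, 26.78). ∠JMT = 128.2°, so MT runs at 32.1° + (180° − 128.2°) = 83.90° from the x-axis; with |MT| = 19.9, T = M + 19.9·(cos 83.90°, sin 83.90°) = (44.81, 46.57). MT ⟂ TF; with |TF| = 14.8 on the left of MT, F = T + 14.8·(-0.9943, 0.1063) = (30.09, 48.14). Then |JF| = |F − J| = 56.77.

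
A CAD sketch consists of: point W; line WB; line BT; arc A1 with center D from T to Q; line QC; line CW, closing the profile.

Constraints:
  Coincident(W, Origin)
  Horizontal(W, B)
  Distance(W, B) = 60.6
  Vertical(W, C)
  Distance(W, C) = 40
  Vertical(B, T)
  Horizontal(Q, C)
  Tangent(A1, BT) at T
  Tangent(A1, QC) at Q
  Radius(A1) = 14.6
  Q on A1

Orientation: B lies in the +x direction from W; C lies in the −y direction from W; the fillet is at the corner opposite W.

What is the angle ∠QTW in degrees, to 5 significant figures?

67.741°

The virtual corner opposite W is at (60.600, -40.000). A1 meets BT tangentially, so DT is at right angles to BT and tangency of A1 to QC means the radius DQ is perpendicular to QC, with radius 14.6, so the center D sits 14.6 in from both sides at D = (46.000, -25.400). That places the tangent points at T = (60.600, -25.400) on BT and Q = (46.000, -40.000) on QC. Then cos ∠QTW = TQ·TW / (|TQ||TW|), giving 67.741°.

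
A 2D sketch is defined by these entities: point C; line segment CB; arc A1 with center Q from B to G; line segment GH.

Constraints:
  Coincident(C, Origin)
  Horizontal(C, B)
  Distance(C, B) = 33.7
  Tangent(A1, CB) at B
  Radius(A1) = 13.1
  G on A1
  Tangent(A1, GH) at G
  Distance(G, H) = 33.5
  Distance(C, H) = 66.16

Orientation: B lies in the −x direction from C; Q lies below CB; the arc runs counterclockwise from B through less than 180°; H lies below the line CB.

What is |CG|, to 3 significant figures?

48.6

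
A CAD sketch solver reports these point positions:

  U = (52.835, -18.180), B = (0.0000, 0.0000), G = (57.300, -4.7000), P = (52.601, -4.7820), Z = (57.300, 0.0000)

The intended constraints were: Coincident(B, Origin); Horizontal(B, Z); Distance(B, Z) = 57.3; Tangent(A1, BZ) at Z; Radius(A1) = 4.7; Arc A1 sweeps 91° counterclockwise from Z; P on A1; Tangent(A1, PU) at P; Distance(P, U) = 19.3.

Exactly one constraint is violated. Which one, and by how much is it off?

Distance(P, U) = 19.3 — off by 5.90.

B = (0.00, 0.00) ✓; B.y = 0.00, Z.y = 0.00 ✓; |BZ| = 57.30 ✓; ∠(GZ, ZB) = 90.00° ✓; |GZ| = 4.700 ✓; bearing(G→P) − bearing(G→Z) = 91.00° ✓; |GP| = 4.700 ✓; ∠(GP, PU) = 90.00° ✓; |PU| = 13.40 ✗.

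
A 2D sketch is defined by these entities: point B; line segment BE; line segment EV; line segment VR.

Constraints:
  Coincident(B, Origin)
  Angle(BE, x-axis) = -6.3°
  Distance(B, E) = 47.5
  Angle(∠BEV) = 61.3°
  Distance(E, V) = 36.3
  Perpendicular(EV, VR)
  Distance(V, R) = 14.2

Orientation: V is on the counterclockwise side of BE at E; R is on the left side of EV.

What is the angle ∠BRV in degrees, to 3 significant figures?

154°

B is at the origin; BE runs at -6.3° with length 47.5, so E = 47.5·(cos -6.3°, sin -6.3°) = (47.2, -5.21). ∠BEV = 61.3°, so EV runs at -6.3° + (180° − 61.3°) = 112° from the x-axis; with |EV| = 36.3, V = E + 36.3·(cos 112°, sin 112°) = (33.4, 28.3). EV ⟂ VR; with |VR| = 14.2 on the left of EV, R = V + 14.2·(-0.925, -0.381) = (20.3, 22.9). Then cos ∠BRV = RB·RV / (|RB||RV|), giving 154°.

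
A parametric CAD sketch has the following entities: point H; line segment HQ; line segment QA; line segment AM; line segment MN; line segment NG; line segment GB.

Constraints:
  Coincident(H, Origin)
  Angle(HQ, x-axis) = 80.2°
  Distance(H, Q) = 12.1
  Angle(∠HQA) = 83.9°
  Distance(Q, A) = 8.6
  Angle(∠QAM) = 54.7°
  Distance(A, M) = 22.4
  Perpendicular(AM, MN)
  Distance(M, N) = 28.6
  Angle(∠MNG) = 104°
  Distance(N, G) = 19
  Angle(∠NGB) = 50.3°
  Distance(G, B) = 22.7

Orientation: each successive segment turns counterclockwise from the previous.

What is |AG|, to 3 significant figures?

33.4

H is at the origin; HQ runs at 80.2° with length 12.1, so Q = (2.06, 11.9). ∠HQA = 83.9° gives QA at 176° from the x-axis; with |QA| = 8.6, A = (-6.52, 12.5). ∠QAM = 54.7° gives AM at -58.4° from the x-axis; with |AM| = 22.4, M = (5.21, -6.60). AM ⟂ MN, so MN runs at 31.6°; with |MN| = 28.6, N = (29.6, 8.39). ∠MNG = 104.0° gives NG at 108° from the x-axis; with |NG| = 19.0, G = (23.8, 26.5). Then |AG| = |G − A| = 33.4.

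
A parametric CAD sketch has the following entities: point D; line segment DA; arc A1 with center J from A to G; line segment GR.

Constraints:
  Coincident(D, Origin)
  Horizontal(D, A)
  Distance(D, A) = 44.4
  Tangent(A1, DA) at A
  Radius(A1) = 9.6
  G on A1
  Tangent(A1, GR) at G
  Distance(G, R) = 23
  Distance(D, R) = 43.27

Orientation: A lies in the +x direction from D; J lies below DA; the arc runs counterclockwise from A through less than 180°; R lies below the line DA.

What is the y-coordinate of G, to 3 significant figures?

-7.84

Checks: |JA| = 9.600 ✓; |JG| = 9.600 ✓; ∠(JG, GR) = 90.00° ✓; |GR| = 23.00 ✓; |DR| = 43.27 ✓.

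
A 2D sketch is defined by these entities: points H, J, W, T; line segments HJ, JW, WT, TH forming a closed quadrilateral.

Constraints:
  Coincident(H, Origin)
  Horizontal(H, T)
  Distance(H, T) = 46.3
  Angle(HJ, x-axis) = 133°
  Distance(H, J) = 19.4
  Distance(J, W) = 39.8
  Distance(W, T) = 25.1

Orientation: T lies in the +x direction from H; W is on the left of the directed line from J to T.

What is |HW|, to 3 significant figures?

30.7

H is at the origin; H and T share the same y with |HT| = 46.3 and T in +x, so T = (46.3, 0). HJ runs at 133.0° with |HJ| = 19.4, so J = (-13.2, 14.2). W is determined by |JW| = 39.8 and |WT| = 25.1 together: it lies at the intersection of circle(J, 39.8) and circle(T, 25.1). With |JT| = 61.2, the foot of the radical line on JT is 38.4 from J and the perpendicular offset is √(39.8² − 38.4²) = 10.5. Taking the left-of-JT solution: W = (26.5, 15.5).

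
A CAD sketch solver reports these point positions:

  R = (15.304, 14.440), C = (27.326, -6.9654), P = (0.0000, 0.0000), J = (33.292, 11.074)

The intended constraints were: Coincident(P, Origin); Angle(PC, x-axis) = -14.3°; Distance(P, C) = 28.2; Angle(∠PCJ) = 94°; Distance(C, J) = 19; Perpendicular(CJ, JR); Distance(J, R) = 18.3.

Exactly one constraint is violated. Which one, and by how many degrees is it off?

Perpendicular(CJ, JR) — off by 7.70°.

P = (0.00, 0.00) ✓; PC at -14.30° ✓; |PC| = 28.20 ✓; ∠PCJ = 94.00° ✓; |CJ| = 19.00 ✓; ∠(CJ, JR) = 97.70° ✗; |JR| = 18.30 ✓.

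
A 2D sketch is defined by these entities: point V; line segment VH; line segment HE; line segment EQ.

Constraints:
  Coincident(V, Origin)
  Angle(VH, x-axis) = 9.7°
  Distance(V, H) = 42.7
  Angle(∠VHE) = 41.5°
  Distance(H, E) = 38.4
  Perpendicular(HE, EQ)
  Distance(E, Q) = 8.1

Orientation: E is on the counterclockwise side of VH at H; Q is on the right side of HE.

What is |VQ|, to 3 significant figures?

37.0

∠VHE = 41.5°, so HE runs at 9.7° + (180° − 41.5°) = 148° from the x-axis; with |HE| = 38.4, E = H + 38.4·(cos 148°, sin 148°) = (9.45, 27.4). HE is perpendicular to EQ; with |EQ| = 8.1 on the right of HE, Q = E + 8.1·(0.527, 0.850) = (13.7, 34.3). Then |VQ| = |Q − V| = 37.0.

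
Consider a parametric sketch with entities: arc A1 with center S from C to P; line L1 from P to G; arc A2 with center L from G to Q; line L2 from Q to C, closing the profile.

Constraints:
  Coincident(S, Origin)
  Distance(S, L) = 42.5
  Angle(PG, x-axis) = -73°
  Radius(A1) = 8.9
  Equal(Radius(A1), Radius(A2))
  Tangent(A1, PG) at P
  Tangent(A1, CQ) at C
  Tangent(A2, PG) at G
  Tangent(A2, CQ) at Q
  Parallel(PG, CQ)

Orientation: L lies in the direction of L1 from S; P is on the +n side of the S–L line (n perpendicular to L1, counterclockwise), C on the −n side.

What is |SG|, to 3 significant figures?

43.4

Tangency of A1 to both parallel lines with radius 8.9 puts P and C at S ± 8.9·n: P = (8.51, 2.60), C = (-8.51, -2.60). Equal radii place G and Q the same way about L: G = L + 8.9·n = (20.9, -38.0), Q = L − 8.9·n = (3.91, -43.2). Then |SG| = |G − S| = 43.4.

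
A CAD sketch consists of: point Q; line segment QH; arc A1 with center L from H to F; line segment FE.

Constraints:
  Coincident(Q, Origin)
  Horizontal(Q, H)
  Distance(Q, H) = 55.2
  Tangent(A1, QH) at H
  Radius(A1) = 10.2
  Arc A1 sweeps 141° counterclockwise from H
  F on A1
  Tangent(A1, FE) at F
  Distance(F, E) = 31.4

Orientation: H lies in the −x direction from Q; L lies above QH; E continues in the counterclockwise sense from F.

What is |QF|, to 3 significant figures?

52.0

Since A1 is tangent to QH there, LH ⟂ QH, so L = H + (0, 10.2) = (-55.2, 10.2). On A1, H sits at bearing -90° from L; a 141° counterclockwise sweep puts F at bearing 51°, so F = L + 10.2·(cos 51°, sin 51°) = (-48.8, 18.1). Then |QF| = |F − Q| = 52.0.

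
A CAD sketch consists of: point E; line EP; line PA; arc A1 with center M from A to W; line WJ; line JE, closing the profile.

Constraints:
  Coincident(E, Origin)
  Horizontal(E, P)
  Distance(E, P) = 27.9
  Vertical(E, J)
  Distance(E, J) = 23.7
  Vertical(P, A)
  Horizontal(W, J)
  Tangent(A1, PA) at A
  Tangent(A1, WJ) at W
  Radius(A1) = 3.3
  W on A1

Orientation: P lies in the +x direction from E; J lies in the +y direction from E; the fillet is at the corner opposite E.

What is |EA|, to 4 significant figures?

34.56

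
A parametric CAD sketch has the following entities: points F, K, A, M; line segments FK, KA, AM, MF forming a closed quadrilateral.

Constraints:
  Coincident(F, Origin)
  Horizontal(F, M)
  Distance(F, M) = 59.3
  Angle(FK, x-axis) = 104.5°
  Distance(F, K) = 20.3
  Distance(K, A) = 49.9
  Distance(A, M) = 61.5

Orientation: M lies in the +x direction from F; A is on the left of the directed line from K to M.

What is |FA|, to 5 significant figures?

62.497

Checks: FK at 104.5° ✓; |KA| = 49.90 ✓; |AM| = 61.50 ✓.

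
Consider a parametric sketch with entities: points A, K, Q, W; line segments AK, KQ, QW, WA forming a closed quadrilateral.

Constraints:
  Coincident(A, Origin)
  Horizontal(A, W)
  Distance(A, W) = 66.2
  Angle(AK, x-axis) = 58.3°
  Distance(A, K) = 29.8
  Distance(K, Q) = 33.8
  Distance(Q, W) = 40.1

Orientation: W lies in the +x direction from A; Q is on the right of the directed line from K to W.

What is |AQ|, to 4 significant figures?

27.46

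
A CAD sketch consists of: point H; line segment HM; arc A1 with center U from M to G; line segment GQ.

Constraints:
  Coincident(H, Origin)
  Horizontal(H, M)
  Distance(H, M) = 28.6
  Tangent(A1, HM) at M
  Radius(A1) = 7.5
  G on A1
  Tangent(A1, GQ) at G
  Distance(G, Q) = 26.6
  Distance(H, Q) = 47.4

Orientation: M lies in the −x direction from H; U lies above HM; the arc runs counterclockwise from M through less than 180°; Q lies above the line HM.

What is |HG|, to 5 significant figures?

24.065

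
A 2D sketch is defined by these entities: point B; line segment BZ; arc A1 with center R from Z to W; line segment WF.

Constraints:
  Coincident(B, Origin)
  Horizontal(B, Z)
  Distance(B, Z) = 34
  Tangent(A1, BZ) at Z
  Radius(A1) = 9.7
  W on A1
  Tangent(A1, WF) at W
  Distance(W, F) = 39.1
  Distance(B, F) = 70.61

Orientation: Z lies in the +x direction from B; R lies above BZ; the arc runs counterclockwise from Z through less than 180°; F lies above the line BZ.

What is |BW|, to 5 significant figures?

43.740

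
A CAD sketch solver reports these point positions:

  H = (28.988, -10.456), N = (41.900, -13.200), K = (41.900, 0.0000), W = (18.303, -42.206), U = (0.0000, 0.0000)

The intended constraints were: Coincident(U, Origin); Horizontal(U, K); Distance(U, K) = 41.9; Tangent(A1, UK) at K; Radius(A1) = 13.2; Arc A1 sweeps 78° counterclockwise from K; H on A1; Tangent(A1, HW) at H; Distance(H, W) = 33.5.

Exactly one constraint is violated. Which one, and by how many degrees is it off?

Tangent(A1, HW) at H — off by 6.60°.

U = (0.00, 0.00) ✓; U.y = 0.00, K.y = 0.00 ✓; |UK| = 41.90 ✓; ∠(NK, KU) = 90.00° ✓; |NK| = 13.20 ✓; bearing(N→H) − bearing(N→K) = 78.00° ✓; |NH| = 13.20 ✓; ∠(NH, HW) = 96.60° ✗; |HW| = 33.50 ✓.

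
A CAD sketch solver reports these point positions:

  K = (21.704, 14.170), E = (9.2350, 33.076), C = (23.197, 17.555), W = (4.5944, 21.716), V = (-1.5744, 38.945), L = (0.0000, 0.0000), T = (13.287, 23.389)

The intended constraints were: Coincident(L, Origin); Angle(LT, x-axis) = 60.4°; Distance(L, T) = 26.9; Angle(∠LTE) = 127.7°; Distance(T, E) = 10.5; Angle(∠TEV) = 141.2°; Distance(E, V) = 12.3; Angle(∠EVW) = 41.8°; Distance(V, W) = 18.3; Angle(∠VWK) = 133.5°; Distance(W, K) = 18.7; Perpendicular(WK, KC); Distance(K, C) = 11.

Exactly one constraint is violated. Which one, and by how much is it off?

Distance(K, C) = 11 — off by 7.30.

L = (0.00, 0.00) ✓; LT at 60.40° ✓; |LT| = 26.90 ✓; ∠LTE = 127.7° ✓; |TE| = 10.50 ✓; ∠TEV = 141.2° ✓; |EV| = 12.30 ✓; ∠EVW = 41.80° ✓; |VW| = 18.30 ✓; ∠VWK = 133.5° ✓; |WK| = 18.70 ✓; ∠(WK, KC) = 90.00° ✓; |KC| = 3.700 ✗.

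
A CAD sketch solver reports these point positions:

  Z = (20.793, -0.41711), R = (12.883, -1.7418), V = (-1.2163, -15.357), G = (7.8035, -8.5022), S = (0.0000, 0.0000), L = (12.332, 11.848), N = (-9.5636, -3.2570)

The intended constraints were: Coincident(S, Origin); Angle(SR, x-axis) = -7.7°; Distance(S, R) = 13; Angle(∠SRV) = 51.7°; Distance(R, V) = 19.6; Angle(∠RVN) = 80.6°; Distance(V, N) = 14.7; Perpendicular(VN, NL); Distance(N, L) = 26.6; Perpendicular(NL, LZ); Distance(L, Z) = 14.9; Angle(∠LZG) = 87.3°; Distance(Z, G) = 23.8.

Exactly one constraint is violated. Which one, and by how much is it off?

Distance(Z, G) = 23.8 — off by 8.50.

S = (0.00, 0.00) ✓; SR at -7.700° ✓; |SR| = 13.00 ✓; ∠SRV = 51.70° ✓; |RV| = 19.60 ✓; ∠RVN = 80.60° ✓; |VN| = 14.70 ✓; ∠(VN, NL) = 90.00° ✓; |NL| = 26.60 ✓; ∠(NL, LZ) = 90.00° ✓; |LZ| = 14.90 ✓; ∠LZG = 87.30° ✓; |ZG| = 15.30 ✗.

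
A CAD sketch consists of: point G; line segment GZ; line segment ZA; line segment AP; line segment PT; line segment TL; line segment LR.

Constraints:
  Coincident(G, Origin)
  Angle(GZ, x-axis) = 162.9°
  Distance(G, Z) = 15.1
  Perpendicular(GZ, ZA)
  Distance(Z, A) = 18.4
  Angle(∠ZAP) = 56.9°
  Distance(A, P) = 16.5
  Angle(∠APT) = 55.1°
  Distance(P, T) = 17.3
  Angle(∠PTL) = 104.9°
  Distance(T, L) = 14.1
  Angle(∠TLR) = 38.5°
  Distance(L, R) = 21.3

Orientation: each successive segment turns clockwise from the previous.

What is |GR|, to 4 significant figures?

10.22

G is at the origin; GZ runs at 162.9° with length 15.1, so Z = (-14.43, 4.440). The perpendicularity gives ZA at right angles to GZ, so ZA runs at 72.90°; with |ZA| = 18.4, A = (-9.022, 22.03). ∠ZAP = 56.9° gives AP at -50.20° from the x-axis; with |AP| = 16.5, P = (1.540, 9.350). ∠APT = 55.1° gives PT at -175.1° from the x-axis; with |PT| = 17.3, T = (-15.70, 7.872). ∠PTL = 104.9° gives TL at 109.8° from the x-axis; with |TL| = 14.1, L = (-20.47, 21.14). ∠TLR = 38.5° gives LR at -31.70° from the x-axis; with |LR| = 21.3, R = (-2.351, 9.946). Then |GR| = |R − G| = 10.22.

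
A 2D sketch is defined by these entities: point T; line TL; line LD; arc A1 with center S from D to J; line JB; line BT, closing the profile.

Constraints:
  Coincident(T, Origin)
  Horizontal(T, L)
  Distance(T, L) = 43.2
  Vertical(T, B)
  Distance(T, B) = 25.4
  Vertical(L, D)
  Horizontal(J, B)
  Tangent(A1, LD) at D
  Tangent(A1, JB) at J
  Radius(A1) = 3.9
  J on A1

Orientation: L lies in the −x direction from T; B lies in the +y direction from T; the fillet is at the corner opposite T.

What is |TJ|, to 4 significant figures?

46.79

T is at the origin; T and L share the same y with |TL| = 43.2 and L on the −x side, so L = (-43.20, 0.000). T and B share the same x with |TB| = 25.4 and B on the +y side, so B = (0.000, 25.40). The virtual corner opposite T is at (-43.20, 25.40). Since A1 is tangent to LD there, SD ⟂ LD and since A1 is tangent to JB there, SJ ⟂ JB, with radius 3.9, so the center S sits 3.9 in from both sides at S = (-39.30, 21.50). That places the tangent points at D = (-43.20, 21.50) on LD and J = (-39.30, 25.40) on JB. Then |TJ| = |J − T| = 46.79.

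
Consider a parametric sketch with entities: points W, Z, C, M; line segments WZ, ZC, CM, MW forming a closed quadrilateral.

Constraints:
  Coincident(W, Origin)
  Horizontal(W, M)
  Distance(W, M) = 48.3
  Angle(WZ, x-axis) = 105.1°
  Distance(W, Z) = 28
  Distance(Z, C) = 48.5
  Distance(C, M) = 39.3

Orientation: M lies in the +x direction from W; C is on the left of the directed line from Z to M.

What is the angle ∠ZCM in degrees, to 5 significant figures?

88.869°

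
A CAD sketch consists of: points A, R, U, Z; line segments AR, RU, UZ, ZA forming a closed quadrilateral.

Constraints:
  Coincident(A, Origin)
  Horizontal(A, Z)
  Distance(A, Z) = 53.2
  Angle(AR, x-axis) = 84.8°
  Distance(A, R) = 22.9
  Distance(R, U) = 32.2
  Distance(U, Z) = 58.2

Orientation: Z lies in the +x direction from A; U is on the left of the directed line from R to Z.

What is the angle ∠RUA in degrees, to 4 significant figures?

12.98°

A is at the origin; AZ is horizontal with |AZ| = 53.2 and Z in +x, so Z = (53.2, 0). AR runs at 84.8° with |AR| = 22.9, so R = (2.075, 22.81). U is determined by |RU| = 32.2 and |UZ| = 58.2 together: it lies at the intersection of circle(R, 32.2) and circle(Z, 58.2). With |RZ| = 55.98, the foot of the radical line on RZ is 6.997 from R and the perpendicular offset is √(32.2² − 6.997²) = 31.43. Taking the left-of-RZ solution: U = (21.27, 48.66).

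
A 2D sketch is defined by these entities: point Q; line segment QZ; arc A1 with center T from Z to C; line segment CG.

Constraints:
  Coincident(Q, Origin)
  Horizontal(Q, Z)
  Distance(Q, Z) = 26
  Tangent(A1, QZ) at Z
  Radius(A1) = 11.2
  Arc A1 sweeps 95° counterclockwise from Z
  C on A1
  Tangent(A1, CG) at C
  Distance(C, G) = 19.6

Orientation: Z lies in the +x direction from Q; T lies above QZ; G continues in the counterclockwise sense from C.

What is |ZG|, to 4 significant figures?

33.08

Q is at the origin; QZ is horizontal with |QZ| = 26.0 and Z on the +x side, so Z = (26.00, 0.000). The tangent condition forces TZ to be normal to QZ, so T = Z + (0, 11.2) = (26.00, 11.20). On A1, Z sits at bearing -90° from T; a 95° counterclockwise sweep puts C at bearing 5°, so C = T + 11.2·(cos 5°, sin 5°) = (37.16, 12.18). The tangent condition forces TC to be normal to CG, so CG runs along (−sin 5°, cos 5°); with |CG| = 19.6, G = (35.45, 31.70). Then |ZG| = |G − Z| = 33.08.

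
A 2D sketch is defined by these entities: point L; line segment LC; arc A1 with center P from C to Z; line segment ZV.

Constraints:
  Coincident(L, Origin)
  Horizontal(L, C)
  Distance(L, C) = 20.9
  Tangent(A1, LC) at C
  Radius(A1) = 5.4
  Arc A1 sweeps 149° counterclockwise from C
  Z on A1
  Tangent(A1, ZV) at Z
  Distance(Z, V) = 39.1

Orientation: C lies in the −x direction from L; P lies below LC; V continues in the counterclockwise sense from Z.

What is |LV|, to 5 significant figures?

31.729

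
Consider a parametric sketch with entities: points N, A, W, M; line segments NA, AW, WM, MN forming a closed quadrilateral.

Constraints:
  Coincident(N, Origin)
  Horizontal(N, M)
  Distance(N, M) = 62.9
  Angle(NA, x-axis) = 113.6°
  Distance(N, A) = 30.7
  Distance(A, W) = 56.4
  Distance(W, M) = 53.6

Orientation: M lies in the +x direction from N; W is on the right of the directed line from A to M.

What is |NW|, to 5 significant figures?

25.873

N is at the origin; NM is horizontal with |NM| = 62.9 and M in +x, so M = (62.9, 0). NA runs at 113.6° with |NA| = 30.7, so A = (-12.291, 28.132). W is determined by |AW| = 56.4 and |WM| = 53.6 together: it lies at the intersection of circle(A, 56.4) and circle(M, 53.6). With |AM| = 80.281, the foot of the radical line on AM is 42.059 from A and the perpendicular offset is √(56.4² − 42.059²) = 37.577. Taking the right-of-AM solution: W = (13.934, -21.800).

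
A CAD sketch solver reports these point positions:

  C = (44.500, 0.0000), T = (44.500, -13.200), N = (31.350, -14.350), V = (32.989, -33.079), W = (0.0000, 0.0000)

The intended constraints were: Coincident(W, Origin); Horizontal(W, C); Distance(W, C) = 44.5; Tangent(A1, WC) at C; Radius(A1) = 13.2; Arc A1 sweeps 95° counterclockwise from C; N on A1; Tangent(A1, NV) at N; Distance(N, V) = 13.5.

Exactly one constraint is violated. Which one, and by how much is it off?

Distance(N, V) = 13.5 — off by 5.30.

W = (0.00, 0.00) ✓; W.y = 0.00, C.y = 0.00 ✓; |WC| = 44.50 ✓; ∠(TC, CW) = 90.00° ✓; |TC| = 13.20 ✓; bearing(T→N) − bearing(T→C) = 95.00° ✓; |TN| = 13.20 ✓; ∠(TN, NV) = 90.00° ✓; |NV| = 18.80 ✗.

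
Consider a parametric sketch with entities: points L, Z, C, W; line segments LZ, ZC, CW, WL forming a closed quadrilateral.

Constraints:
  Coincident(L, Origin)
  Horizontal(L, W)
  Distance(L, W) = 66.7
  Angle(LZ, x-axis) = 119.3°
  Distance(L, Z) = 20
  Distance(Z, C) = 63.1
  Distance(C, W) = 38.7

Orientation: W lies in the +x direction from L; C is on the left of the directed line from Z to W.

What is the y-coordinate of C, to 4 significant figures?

35.26

Checks: L = (0.00, 0.00) ✓; |ZC| = 63.10 ✓; |CW| = 38.70 ✓.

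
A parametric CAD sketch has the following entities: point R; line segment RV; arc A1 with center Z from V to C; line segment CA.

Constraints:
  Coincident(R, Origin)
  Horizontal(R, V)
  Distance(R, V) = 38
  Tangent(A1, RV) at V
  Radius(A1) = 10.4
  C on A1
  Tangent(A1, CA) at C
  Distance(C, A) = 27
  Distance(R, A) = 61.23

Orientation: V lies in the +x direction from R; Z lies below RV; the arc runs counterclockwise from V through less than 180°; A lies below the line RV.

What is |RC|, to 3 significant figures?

35.0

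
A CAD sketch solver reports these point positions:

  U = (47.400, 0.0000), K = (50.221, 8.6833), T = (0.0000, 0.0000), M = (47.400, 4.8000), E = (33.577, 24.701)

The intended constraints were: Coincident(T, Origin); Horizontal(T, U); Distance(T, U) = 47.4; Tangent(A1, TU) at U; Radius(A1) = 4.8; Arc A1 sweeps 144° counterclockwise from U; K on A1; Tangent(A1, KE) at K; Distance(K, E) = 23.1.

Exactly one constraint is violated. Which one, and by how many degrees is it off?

Tangent(A1, KE) at K — off by 7.91°.

T = (0.00, 0.00) ✓; T.y = 0.00, U.y = 0.00 ✓; |TU| = 47.40 ✓; ∠(MU, UT) = 90.00° ✓; |MU| = 4.800 ✓; bearing(M→K) − bearing(M→U) = 144.0° ✓; |MK| = 4.800 ✓; ∠(MK, KE) = 97.91° ✗; |KE| = 23.10 ✓.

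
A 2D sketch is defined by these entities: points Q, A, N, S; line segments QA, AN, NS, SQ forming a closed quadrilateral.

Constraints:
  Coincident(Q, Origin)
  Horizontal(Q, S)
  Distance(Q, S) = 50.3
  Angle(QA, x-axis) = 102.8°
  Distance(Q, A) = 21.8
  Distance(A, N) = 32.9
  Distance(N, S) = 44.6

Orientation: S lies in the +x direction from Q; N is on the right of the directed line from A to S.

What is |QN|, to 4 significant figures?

11.68

Q is at the origin; Q and S share the same y with |QS| = 50.3 and S in +x, so S = (50.3, 0). QA runs at 102.8° with |QA| = 21.8, so A = (-4.830, 21.26). N is determined by |AN| = 32.9 and |NS| = 44.6 together: it lies at the intersection of circle(A, 32.9) and circle(S, 44.6). With |AS| = 59.09, the foot of the radical line on AS is 21.87 from A and the perpendicular offset is √(32.9² − 21.87²) = 24.58. Taking the right-of-AS solution: N = (6.733, -9.543).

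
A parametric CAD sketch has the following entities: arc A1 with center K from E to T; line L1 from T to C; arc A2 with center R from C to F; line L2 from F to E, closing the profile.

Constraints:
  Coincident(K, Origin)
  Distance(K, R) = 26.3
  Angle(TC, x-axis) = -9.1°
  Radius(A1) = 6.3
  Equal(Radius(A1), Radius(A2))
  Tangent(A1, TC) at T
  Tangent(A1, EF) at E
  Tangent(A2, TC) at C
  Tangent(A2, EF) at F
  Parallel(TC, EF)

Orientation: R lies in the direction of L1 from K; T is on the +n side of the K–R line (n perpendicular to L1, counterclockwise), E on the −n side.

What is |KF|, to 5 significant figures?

27.044

Tangency of A1 to both parallel lines with radius 6.3 puts T and E at K ± 6.3·n: T = (0.99640, 6.2207), E = (-0.99640, -6.2207). Equal radii place C and F the same way about R: C = R + 6.3·n = (26.965, 2.0611), F = R − 6.3·n = (24.973, -10.380). Then |KF| = |F − K| = 27.044.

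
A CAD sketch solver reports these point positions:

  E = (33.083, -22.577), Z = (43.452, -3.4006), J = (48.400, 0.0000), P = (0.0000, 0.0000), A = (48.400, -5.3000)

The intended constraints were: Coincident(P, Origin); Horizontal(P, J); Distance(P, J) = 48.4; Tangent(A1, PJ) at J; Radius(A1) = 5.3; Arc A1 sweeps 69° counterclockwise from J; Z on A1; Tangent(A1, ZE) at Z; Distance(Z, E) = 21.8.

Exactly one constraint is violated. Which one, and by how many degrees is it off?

Tangent(A1, ZE) at Z — off by 7.40°.

P = (0.00, 0.00) ✓; P.y = 0.00, J.y = 0.00 ✓; |PJ| = 48.40 ✓; ∠(AJ, JP) = 90.00° ✓; |AJ| = 5.300 ✓; bearing(A→Z) − bearing(A→J) = 69.00° ✓; |AZ| = 5.300 ✓; ∠(AZ, ZE) = 97.40° ✗; |ZE| = 21.80 ✓.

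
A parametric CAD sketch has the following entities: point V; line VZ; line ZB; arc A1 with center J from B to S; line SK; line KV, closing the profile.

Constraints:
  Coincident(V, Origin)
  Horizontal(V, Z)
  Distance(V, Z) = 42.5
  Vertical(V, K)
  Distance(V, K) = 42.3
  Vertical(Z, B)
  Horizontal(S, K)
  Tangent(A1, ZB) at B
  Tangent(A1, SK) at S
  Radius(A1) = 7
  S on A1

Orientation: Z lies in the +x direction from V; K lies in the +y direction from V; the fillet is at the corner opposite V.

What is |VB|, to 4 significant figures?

55.25

V is at the origin; VZ is horizontal with |VZ| = 42.5 and Z on the +x side, so Z = (42.50, 0.000). VK is vertical with |VK| = 42.3 and K on the +y side, so K = (0.000, 42.30). The virtual corner opposite V is at (42.50, 42.30). The tangent condition forces JB to be normal to ZB and the tangent condition forces JS to be normal to SK, with radius 7.0, so the center J sits 7.0 in from both sides at J = (35.50, 35.30). That places the tangent points at B = (42.50, 35.30) on ZB and S = (35.50, 42.30) on SK. Then |VB| = |B − V| = 55.25.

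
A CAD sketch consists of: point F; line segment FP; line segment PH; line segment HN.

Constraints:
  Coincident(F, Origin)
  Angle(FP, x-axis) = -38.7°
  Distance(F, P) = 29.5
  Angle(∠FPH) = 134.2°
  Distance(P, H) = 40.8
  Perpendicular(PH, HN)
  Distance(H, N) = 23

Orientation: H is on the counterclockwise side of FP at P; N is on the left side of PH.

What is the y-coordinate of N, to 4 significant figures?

9.422

F is at the origin; FP runs at -38.7° with length 29.5, so P = 29.5·(cos -38.7°, sin -38.7°) = (23.02, -18.44). ∠FPH = 134.2°, so PH runs at -38.7° + (180° − 134.2°) = 7.100° from the x-axis; with |PH| = 40.8, H = P + 40.8·(cos 7.100°, sin 7.100°) = (63.51, -13.40). PH is perpendicular to HN; with |HN| = 23.0 on the left of PH, N = H + 23.0·(-0.1236, 0.9923) = (60.67, 9.422). So N.y = 9.422.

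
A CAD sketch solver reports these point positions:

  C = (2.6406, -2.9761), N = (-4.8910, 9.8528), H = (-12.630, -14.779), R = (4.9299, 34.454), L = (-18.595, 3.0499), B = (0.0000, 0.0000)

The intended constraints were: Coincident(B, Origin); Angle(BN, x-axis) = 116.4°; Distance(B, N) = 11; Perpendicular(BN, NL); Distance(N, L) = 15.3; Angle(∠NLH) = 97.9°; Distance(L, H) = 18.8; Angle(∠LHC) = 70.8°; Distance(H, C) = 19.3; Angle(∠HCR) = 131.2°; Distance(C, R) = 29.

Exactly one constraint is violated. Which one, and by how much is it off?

Distance(C, R) = 29 — off by 8.50.

B = (0.00, 0.00) ✓; BN at 116.4° ✓; |BN| = 11.00 ✓; ∠(BN, NL) = 90.00° ✓; |NL| = 15.30 ✓; ∠NLH = 97.90° ✓; |LH| = 18.80 ✓; ∠LHC = 70.80° ✓; |HC| = 19.30 ✓; ∠HCR = 131.2° ✓; |CR| = 37.50 ✗.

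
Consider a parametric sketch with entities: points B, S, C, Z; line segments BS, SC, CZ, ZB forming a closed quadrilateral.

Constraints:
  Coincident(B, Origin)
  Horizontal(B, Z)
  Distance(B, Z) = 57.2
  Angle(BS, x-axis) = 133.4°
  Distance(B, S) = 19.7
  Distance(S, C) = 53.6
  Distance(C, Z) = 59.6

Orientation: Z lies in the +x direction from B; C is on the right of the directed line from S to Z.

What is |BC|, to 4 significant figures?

35.56

Checks: B = (0.00, 0.00) ✓; |SC| = 53.60 ✓; |CZ| = 59.60 ✓.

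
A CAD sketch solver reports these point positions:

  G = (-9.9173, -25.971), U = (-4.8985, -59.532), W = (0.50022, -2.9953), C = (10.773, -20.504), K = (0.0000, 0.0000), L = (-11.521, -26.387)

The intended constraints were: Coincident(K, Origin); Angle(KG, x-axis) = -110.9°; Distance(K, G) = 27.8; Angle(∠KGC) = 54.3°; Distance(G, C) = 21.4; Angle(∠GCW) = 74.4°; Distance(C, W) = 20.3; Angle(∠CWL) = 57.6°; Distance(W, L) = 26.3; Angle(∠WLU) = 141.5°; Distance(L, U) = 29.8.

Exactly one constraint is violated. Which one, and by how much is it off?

Distance(L, U) = 29.8 — off by 4.00.

K = (0.00, 0.00) ✓; KG at -110.9° ✓; |KG| = 27.80 ✓; ∠KGC = 54.30° ✓; |GC| = 21.40 ✓; ∠GCW = 74.40° ✓; |CW| = 20.30 ✓; ∠CWL = 57.60° ✓; |WL| = 26.30 ✓; ∠WLU = 141.5° ✓; |LU| = 33.80 ✗.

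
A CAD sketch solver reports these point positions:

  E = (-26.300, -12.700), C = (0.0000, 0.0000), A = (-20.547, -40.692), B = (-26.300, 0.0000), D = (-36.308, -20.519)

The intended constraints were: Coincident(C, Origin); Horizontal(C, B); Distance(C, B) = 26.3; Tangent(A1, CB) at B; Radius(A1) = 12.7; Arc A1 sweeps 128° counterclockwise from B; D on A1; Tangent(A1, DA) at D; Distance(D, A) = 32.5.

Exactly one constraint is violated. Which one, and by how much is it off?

Distance(D, A) = 32.5 — off by 6.90.

C = (0.00, 0.00) ✓; C.y = 0.00, B.y = 0.00 ✓; |CB| = 26.30 ✓; ∠(EB, BC) = 90.00° ✓; |EB| = 12.70 ✓; bearing(E→D) − bearing(E→B) = 128.0° ✓; |ED| = 12.70 ✓; ∠(ED, DA) = 90.00° ✓; |DA| = 25.60 ✗.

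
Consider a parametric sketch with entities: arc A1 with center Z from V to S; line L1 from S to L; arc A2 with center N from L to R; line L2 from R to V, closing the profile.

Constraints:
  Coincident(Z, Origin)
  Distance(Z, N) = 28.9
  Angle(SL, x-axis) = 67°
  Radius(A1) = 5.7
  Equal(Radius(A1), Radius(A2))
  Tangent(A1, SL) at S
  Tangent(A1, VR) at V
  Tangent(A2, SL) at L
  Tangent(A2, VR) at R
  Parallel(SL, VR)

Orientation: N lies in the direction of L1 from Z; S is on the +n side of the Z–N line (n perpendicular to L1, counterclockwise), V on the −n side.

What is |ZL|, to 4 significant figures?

29.46

The slot axis is L1's direction at 67.0°, so u = (cos 67.0°, sin 67.0°) = (0.3907, 0.9205) and n = (−sin 67.0°, cos 67.0°) = (-0.9205, 0.3907). Z is at the origin and N lies 28.9 along u from Z, so N = 28.9·u = (11.29, 26.60). Tangency of A1 to both parallel lines with radius 5.7 puts S and V at Z ± 5.7·n: S = (-5.247, 2.227), V = (5.247, -2.227). Equal radii place L and R the same way about N: L = N + 5.7·n = (6.045, 28.83), R = N − 5.7·n = (16.54, 24.38). Then |ZL| = |L − Z| = 29.46.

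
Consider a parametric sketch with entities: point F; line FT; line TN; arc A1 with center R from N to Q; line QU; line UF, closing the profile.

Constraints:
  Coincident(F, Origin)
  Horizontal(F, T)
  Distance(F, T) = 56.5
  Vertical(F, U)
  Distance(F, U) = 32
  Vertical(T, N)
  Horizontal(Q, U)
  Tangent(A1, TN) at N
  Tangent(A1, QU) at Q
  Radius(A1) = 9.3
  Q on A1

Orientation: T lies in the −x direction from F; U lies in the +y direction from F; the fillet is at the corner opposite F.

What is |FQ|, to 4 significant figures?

57.02

The virtual corner opposite F is at (-56.50, 32.00). The tangent condition forces RN to be normal to TN and since A1 is tangent to QU there, RQ ⟂ QU, with radius 9.3, so the center R sits 9.3 in from both sides at R = (-47.20, 22.70). That places the tangent points at N = (-56.50, 22.70) on TN and Q = (-47.20, 32.00) on QU. Then |FQ| = |Q − F| = 57.02.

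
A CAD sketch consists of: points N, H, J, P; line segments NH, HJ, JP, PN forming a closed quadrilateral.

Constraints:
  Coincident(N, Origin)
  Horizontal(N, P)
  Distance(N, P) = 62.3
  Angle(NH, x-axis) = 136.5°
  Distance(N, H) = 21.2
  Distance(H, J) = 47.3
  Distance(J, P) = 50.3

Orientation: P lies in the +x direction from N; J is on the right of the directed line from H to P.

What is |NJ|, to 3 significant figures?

26.2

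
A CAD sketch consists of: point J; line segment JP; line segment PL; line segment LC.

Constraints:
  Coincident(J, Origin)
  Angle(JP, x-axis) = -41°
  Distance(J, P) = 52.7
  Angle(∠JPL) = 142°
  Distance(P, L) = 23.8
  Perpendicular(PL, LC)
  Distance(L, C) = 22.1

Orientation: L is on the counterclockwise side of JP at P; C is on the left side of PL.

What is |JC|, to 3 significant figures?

66.1

∠JPL = 142.0°, so PL runs at -41.0° + (180° − 142.0°) = -3.00° from the x-axis; with |PL| = 23.8, L = P + 23.8·(cos -3.00°, sin -3.00°) = (63.5, -35.8). PL is perpendicular to LC; with |LC| = 22.1 on the left of PL, C = L + 22.1·(0.0523, 0.999) = (64.7, -13.8). Then |JC| = |C − J| = 66.1.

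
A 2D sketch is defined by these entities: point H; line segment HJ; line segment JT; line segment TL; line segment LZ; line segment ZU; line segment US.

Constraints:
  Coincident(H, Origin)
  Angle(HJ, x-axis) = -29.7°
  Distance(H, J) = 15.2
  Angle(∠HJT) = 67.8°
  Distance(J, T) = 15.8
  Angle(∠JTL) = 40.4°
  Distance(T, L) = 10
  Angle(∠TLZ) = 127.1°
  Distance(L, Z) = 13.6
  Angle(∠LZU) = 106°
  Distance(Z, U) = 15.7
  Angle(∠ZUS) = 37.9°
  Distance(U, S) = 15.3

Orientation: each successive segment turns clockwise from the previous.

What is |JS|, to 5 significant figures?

4.1192

H is at the origin; HJ runs at -29.7° with length 15.2, so J = (13.203, -7.5310). ∠HJT = 67.8° gives JT at -141.90° from the x-axis; with |JT| = 15.8, T = (0.76963, -17.280). ∠JTL = 40.4° gives TL at 78.500° from the x-axis; with |TL| = 10.0, L = (2.7633, -7.4809). ∠TLZ = 127.1° gives LZ at 25.600° from the x-axis; with |LZ| = 13.6, Z = (15.028, -1.6045). ∠LZU = 106.0° gives ZU at -48.400° from the x-axis; with |ZU| = 15.7, U = (25.452, -13.345). ∠ZUS = 37.9° gives US at 169.50° from the x-axis; with |US| = 15.3, S = (10.408, -10.557). Then |JS| = |S − J| = 4.1192.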